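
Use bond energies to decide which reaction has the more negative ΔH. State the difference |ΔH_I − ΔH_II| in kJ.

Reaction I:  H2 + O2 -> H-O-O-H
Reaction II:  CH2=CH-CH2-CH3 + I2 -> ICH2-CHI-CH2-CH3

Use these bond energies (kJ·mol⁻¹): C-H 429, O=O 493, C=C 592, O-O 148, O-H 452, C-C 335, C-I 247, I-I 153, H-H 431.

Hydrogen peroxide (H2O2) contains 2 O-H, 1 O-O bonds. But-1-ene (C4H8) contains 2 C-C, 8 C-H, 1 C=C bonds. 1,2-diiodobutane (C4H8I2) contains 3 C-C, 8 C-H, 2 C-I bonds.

Reaction I, by 44 kJ

Reaction I:
  Bonds broken (reactants):
    H-H: 1 × 431 = 431
    O=O: 1 × 493 = 493
    Σ(broken) = 924 kJ
  Bonds formed (products):
    O-H: 2 × 452 = 904
    O-O: 1 × 148 = 148
    Σ(formed) = 1052 kJ
  ΔH_I = 924 − 1052 = −128 kJ
Reaction II:
  Bonds broken (reactants):
    C-C: 2 × 335 = 670
    C-H: 8 × 429 = 3432
    C=C: 1 × 592 = 592
    I-I: 1 × 153 = 153
    Σ(broken) = 4847 kJ
  Bonds formed (products):
    C-C: 3 × 335 = 1005
    C-H: 8 × 429 = 3432
    C-I: 2 × 247 = 494
    Σ(formed) = 4931 kJ
  ΔH_II = 4847 − 4931 = −84 kJ
ΔH_I − ΔH_II = −44 kJ, so reaction I has the more negative ΔH; |ΔH_I − ΔH_II| = 44 kJ.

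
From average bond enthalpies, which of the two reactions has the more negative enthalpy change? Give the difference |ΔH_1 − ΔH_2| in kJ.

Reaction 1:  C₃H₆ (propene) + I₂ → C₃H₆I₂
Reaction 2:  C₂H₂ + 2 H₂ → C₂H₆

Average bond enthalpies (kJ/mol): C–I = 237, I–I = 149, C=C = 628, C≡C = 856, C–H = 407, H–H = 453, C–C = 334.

Reaction 1:
  Bonds broken (reactants):
    C–C: 1 × 334 = 334
    C–H: 6 × 407 = 2442
    C=C: 1 × 628 = 628
    I–I: 1 × 149 = 149
    Σ(broken) = 3553 kJ
  Bonds formed (products):
    C–C: 2 × 334 = 668
    C–H: 6 × 407 = 2442
    C–I: 2 × 237 = 474
    Σ(formed) = 3584 kJ
  ΔH_1 = 3553 − 3584 = −31 kJ
Reaction 2:
  Bonds broken (reactants):
    C≡C: 1 × 856 = 856
    C–H: 2 × 407 = 814
    H–H: 2 × 453 = 906
    Σ(broken) = 2576 kJ
  Bonds formed (products):
    C–C: 1 × 334 = 334
    C–H: 6 × 407 = 2442
    Σ(formed) = 2776 kJ
  ΔH_2 = 2576 − 2776 = −200 kJ
ΔH_1 − ΔH_2 = +169 kJ, so reaction 2 has the more negative ΔH; |ΔH_1 − ΔH_2| = 169 kJ.

Reaction 2, by 169 kJ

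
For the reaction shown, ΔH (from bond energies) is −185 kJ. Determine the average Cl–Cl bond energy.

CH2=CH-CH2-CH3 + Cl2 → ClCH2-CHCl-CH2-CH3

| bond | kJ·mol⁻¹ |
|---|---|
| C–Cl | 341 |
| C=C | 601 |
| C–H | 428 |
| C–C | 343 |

D(Cl–Cl) ≈ 239 kJ/mol

Let D be the Cl–Cl bond energy.
Σ(broken) = 2×343 + 8×428 + 1×601 + 1×D = 4711 + D
Σ(formed) = 3×343 + 2×341 + 8×428 = 5135
ΔH = Σ(broken) − Σ(formed) = (4711 + D) − (5135) = −424 + D
Setting this equal to −185 kJ gives D = 239 kJ/mol.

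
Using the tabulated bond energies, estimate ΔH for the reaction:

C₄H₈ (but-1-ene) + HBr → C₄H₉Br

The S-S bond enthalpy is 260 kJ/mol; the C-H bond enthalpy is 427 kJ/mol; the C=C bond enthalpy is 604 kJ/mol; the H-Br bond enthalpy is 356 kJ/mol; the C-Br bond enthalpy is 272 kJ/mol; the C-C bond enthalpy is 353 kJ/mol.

ΔH ≈ −92 kJ

Bonds broken (reactants):
  C-C: 2 × 353 = 706
  C-H: 8 × 427 = 3416
  C=C: 1 × 604 = 604
  H-Br: 1 × 356 = 356
  Σ(broken) = 5082 kJ
Bonds formed (products):
  C-Br: 1 × 272 = 272
  C-C: 3 × 353 = 1059
  C-H: 9 × 427 = 3843
  Σ(formed) = 5174 kJ
ΔH = Σ(broken) − Σ(formed) = 5082 − 5174 = −92 kJ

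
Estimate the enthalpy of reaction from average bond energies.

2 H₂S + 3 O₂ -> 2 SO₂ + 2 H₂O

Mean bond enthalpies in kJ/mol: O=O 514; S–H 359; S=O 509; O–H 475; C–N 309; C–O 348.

Bonds broken (reactants):
  O=O: 3 × 514 = 1542
  S–H: 4 × 359 = 1436
  Σ(broken) = 2978 kJ
Bonds formed (products):
  O–H: 4 × 475 = 1900
  S=O: 4 × 509 = 2036
  Σ(formed) = 3936 kJ
ΔH = Σ(broken) − Σ(formed) = 2978 − 3936 = −958 kJ

ΔH ≈ −958 kJ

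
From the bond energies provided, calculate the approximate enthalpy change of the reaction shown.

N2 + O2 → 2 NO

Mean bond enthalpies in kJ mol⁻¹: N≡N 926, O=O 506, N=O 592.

Bonds broken (reactants):
  N≡N: 1 × 926 = 926
  O=O: 1 × 506 = 506
  Σ(broken) = 1432 kJ
Bonds formed (products):
  N=O: 2 × 592 = 1184
  Σ(formed) = 1184 kJ
ΔH = Σ(broken) − Σ(formed) = 1432 − 1184 = +248 kJ

ΔH ≈ +248 kJ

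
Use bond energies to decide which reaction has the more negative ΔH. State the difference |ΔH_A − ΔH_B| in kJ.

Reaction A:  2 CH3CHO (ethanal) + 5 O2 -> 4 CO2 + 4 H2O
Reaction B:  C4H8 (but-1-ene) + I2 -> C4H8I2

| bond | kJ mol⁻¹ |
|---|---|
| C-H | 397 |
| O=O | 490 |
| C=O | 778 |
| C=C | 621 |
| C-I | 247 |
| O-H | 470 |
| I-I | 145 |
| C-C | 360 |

Reaction A:
  Bonds broken (reactants):
    C-C: 2 × 360 = 720
    C-H: 8 × 397 = 3176
    C=O: 2 × 778 = 1556
    O=O: 5 × 490 = 2450
    Σ(broken) = 7902 kJ
  Bonds formed (products):
    C=O: 8 × 778 = 6224
    O-H: 8 × 470 = 3760
    Σ(formed) = 9984 kJ
  ΔH_A = 7902 − 9984 = −2082 kJ
Reaction B:
  Bonds broken (reactants):
    C-C: 2 × 360 = 720
    C-H: 8 × 397 = 3176
    C=C: 1 × 621 = 621
    I-I: 1 × 145 = 145
    Σ(broken) = 4662 kJ
  Bonds formed (products):
    C-C: 3 × 360 = 1080
    C-H: 8 × 397 = 3176
    C-I: 2 × 247 = 494
    Σ(formed) = 4750 kJ
  ΔH_B = 4662 − 4750 = −88 kJ
ΔH_A − ΔH_B = −1994 kJ, so reaction A has the more negative ΔH; |ΔH_A − ΔH_B| = 1994 kJ.

Reaction A, by 1994 kJ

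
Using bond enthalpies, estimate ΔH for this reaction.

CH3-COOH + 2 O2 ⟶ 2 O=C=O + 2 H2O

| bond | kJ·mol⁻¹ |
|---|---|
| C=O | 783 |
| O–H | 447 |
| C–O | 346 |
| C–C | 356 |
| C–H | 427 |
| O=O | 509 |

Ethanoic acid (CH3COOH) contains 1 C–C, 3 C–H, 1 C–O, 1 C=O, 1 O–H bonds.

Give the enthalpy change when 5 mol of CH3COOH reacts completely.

Bonds broken (reactants):
  C–C: 1 × 356 = 356
  C–H: 3 × 427 = 1281
  C–O: 1 × 346 = 346
  C=O: 1 × 783 = 783
  O–H: 1 × 447 = 447
  O=O: 2 × 509 = 1018
  Σ(broken) = 4231 kJ
Bonds formed (products):
  C=O: 4 × 783 = 3132
  O–H: 4 × 447 = 1788
  Σ(formed) = 4920 kJ
ΔH = Σ(broken) − Σ(formed) = 4231 − 4920 = −689 kJ
For 5× the reaction as written: 5 × (−689) = −3445 kJ

ΔH = −3445 kJ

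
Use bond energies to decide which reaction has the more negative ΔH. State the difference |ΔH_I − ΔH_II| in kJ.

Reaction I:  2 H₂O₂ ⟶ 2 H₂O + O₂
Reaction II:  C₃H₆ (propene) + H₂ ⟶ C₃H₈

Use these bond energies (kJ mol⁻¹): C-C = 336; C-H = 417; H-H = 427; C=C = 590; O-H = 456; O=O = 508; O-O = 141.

Reaction I:
  Bonds broken (reactants):
    O-H: 4 × 456 = 1824
    O-O: 2 × 141 = 282
    Σ(broken) = 2106 kJ
  Bonds formed (products):
    O-H: 4 × 456 = 1824
    O=O: 1 × 508 = 508
    Σ(formed) = 2332 kJ
  ΔH_I = 2106 − 2332 = −226 kJ
Reaction II:
  Bonds broken (reactants):
    C-C: 1 × 336 = 336
    C-H: 6 × 417 = 2502
    C=C: 1 × 590 = 590
    H-H: 1 × 427 = 427
    Σ(broken) = 3855 kJ
  Bonds formed (products):
    C-C: 2 × 336 = 672
    C-H: 8 × 417 = 3336
    Σ(formed) = 4008 kJ
  ΔH_II = 3855 − 4008 = −153 kJ
ΔH_I − ΔH_II = −73 kJ, so reaction I has the more negative ΔH; |ΔH_I − ΔH_II| = 73 kJ.

Reaction I, by 73 kJ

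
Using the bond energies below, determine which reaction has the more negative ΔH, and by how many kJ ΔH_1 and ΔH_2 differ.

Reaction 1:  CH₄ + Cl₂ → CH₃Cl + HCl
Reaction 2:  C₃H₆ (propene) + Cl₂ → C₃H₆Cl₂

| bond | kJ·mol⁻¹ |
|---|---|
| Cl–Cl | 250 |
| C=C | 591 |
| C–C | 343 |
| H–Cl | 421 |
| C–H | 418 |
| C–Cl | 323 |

Reaction 1:
  Bonds broken (reactants):
    C–H: 4 × 418 = 1672
    Cl–Cl: 1 × 250 = 250
    Σ(broken) = 1922 kJ
  Bonds formed (products):
    C–Cl: 1 × 323 = 323
    C–H: 3 × 418 = 1254
    H–Cl: 1 × 421 = 421
    Σ(formed) = 1998 kJ
  ΔH_1 = 1922 − 1998 = −76 kJ
Reaction 2:
  Bonds broken (reactants):
    C–C: 1 × 343 = 343
    C–H: 6 × 418 = 2508
    C=C: 1 × 591 = 591
    Cl–Cl: 1 × 250 = 250
    Σ(broken) = 3692 kJ
  Bonds formed (products):
    C–C: 2 × 343 = 686
    C–Cl: 2 × 323 = 646
    C–H: 6 × 418 = 2508
    Σ(formed) = 3840 kJ
  ΔH_2 = 3692 − 3840 = −148 kJ
ΔH_1 − ΔH_2 = +72 kJ, so reaction 2 has the more negative ΔH; |ΔH_1 − ΔH_2| = 72 kJ.

Reaction 2, by 72 kJ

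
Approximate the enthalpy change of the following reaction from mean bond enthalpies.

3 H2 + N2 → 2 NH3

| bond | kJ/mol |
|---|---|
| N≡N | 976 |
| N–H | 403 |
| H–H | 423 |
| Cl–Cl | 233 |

ΔH ≈ −173 kJ

Bonds broken (reactants):
  H–H: 3 × 423 = 1269
  N≡N: 1 × 976 = 976
  Σ(broken) = 2245 kJ
Bonds formed (products):
  N–H: 6 × 403 = 2418
  Σ(formed) = 2418 kJ
ΔH = Σ(broken) − Σ(formed) = 2245 − 2418 = −173 kJ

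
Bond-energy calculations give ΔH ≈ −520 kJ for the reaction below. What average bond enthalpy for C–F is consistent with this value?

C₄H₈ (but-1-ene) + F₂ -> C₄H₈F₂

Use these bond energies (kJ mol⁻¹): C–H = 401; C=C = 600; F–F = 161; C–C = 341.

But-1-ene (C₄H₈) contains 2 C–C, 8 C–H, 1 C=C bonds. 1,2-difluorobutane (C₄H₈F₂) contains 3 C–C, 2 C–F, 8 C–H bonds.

D(C–F) ≈ 470 kJ/mol

Let D be the C–F bond energy.
Σ(broken) = 2×341 + 8×401 + 1×600 + 1×161 = 4651
Σ(formed) = 3×341 + 2×D + 8×401 = 4231 + 2D
ΔH = Σ(broken) − Σ(formed) = (4651) − (4231 + 2D) = +420 − 2D
Setting this equal to −520 kJ gives 2D = 940, so D = 470 kJ/mol.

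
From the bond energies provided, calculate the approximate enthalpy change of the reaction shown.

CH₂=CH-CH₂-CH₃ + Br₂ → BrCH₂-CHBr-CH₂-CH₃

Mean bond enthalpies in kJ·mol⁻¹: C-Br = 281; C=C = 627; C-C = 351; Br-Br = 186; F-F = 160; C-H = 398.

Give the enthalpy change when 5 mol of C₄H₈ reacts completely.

Bonds broken (reactants):
  Br-Br: 1 × 186 = 186
  C-C: 2 × 351 = 702
  C-H: 8 × 398 = 3184
  C=C: 1 × 627 = 627
  Σ(broken) = 4699 kJ
Bonds formed (products):
  C-Br: 2 × 281 = 562
  C-C: 3 × 351 = 1053
  C-H: 8 × 398 = 3184
  Σ(formed) = 4799 kJ
ΔH = Σ(broken) − Σ(formed) = 4699 − 4799 = −100 kJ
For 5× the reaction as written: 5 × (−100) = −500 kJ

ΔH = −500 kJ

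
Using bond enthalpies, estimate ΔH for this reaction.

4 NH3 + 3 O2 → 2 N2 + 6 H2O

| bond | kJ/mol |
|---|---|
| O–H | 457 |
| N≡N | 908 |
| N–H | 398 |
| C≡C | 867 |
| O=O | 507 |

Bonds broken (reactants):
  N–H: 12 × 398 = 4776
  O=O: 3 × 507 = 1521
  Σ(broken) = 6297 kJ
Bonds formed (products):
  N≡N: 2 × 908 = 1816
  O–H: 12 × 457 = 5484
  Σ(formed) = 7300 kJ
ΔH = Σ(broken) − Σ(formed) = 6297 − 7300 = −1003 kJ

ΔH ≈ −1003 kJ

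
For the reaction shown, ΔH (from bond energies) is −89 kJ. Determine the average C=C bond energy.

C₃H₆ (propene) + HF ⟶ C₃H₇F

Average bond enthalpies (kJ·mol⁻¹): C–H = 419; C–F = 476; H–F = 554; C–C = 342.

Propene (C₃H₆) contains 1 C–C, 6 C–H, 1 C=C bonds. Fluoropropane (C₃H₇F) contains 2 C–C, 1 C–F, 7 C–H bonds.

Let D be the C=C bond energy.
Σ(broken) = 1×342 + 6×419 + 1×D + 1×554 = 3410 + D
Σ(formed) = 2×342 + 1×476 + 7×419 = 4093
ΔH = Σ(broken) − Σ(formed) = (3410 + D) − (4093) = −683 + D
Setting this equal to −89 kJ gives D = 594 kJ/mol.

D(C=C) ≈ 594 kJ/mol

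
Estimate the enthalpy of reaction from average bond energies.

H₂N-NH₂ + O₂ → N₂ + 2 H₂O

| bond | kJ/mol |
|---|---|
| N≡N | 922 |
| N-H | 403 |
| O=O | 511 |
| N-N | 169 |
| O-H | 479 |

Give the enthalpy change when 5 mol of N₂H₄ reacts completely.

ΔH = −2730 kJ

Bonds broken (reactants):
  N-H: 4 × 403 = 1612
  N-N: 1 × 169 = 169
  O=O: 1 × 511 = 511
  Σ(broken) = 2292 kJ
Bonds formed (products):
  N≡N: 1 × 922 = 922
  O-H: 4 × 479 = 1916
  Σ(formed) = 2838 kJ
ΔH = Σ(broken) − Σ(formed) = 2292 − 2838 = −546 kJ
For 5× the reaction as written: 5 × (−546) = −2730 kJ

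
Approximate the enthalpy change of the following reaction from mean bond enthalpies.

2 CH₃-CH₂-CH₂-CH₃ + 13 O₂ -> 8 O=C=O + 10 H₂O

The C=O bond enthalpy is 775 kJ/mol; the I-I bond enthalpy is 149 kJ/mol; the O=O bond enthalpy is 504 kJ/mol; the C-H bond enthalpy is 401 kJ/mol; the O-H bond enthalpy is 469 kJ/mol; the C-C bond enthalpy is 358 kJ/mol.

Bonds broken (reactants):
  C-C: 6 × 358 = 2148
  C-H: 20 × 401 = 8020
  O=O: 13 × 504 = 6552
  Σ(broken) = 16720 kJ
Bonds formed (products):
  C=O: 16 × 775 = 12400
  O-H: 20 × 469 = 9380
  Σ(formed) = 21780 kJ
ΔH = Σ(broken) − Σ(formed) = 16720 − 21780 = −5060 kJ

ΔH ≈ −5060 kJ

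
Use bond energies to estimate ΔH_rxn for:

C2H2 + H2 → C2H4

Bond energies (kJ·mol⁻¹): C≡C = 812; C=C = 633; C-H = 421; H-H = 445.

Bonds broken (reactants):
  C≡C: 1 × 812 = 812
  C-H: 2 × 421 = 842
  H-H: 1 × 445 = 445
  Σ(broken) = 2099 kJ
Bonds formed (products):
  C-H: 4 × 421 = 1684
  C=C: 1 × 633 = 633
  Σ(formed) = 2317 kJ
ΔH = Σ(broken) − Σ(formed) = 2099 − 2317 = −218 kJ

ΔH ≈ −218 kJ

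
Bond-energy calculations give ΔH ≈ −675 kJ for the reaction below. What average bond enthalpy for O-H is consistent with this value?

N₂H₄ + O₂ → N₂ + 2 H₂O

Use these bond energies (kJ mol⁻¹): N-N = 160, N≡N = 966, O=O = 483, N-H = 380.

D(O-H) ≈ 468 kJ/mol

Let D be the O-H bond energy.
Σ(broken) = 4×380 + 1×160 + 1×483 = 2163
Σ(formed) = 1×966 + 4×D = 966 + 4D
ΔH = Σ(broken) − Σ(formed) = (2163) − (966 + 4D) = +1197 − 4D
Setting this equal to −675 kJ gives 4D = 1872, so D = 468 kJ/mol.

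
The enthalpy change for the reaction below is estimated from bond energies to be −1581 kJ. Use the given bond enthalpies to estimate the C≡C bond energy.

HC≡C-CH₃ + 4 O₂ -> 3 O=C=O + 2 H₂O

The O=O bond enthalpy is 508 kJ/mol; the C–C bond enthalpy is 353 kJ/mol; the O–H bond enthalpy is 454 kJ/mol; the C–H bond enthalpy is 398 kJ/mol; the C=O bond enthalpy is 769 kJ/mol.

D(C≡C) ≈ 872 kJ/mol

Let D be the C≡C bond energy.
Σ(broken) = 1×D + 1×353 + 4×398 + 4×508 = 3977 + D
Σ(formed) = 6×769 + 4×454 = 6430
ΔH = Σ(broken) − Σ(formed) = (3977 + D) − (6430) = −2453 + D
Setting this equal to −1581 kJ gives D = 872 kJ/mol.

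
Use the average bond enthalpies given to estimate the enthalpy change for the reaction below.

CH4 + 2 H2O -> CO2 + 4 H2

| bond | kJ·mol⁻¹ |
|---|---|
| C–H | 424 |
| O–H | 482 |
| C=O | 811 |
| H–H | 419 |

ΔH ≈ +326 kJ

Bonds broken (reactants):
  C–H: 4 × 424 = 1696
  O–H: 4 × 482 = 1928
  Σ(broken) = 3624 kJ
Bonds formed (products):
  C=O: 2 × 811 = 1622
  H–H: 4 × 419 = 1676
  Σ(formed) = 3298 kJ
ΔH = Σ(broken) − Σ(formed) = 3624 − 3298 = +326 kJ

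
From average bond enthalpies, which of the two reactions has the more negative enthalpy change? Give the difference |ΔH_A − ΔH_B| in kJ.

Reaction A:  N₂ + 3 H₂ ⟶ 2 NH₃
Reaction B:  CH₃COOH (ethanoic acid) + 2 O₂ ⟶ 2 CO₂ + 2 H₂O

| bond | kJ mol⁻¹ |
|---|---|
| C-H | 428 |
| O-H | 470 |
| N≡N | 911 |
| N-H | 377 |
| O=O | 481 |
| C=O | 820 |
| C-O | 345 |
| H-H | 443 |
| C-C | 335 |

Reaction A:
  Bonds broken (reactants):
    H-H: 3 × 443 = 1329
    N≡N: 1 × 911 = 911
    Σ(broken) = 2240 kJ
  Bonds formed (products):
    N-H: 6 × 377 = 2262
    Σ(formed) = 2262 kJ
  ΔH_A = 2240 − 2262 = −22 kJ
Reaction B:
  Bonds broken (reactants):
    C-C: 1 × 335 = 335
    C-H: 3 × 428 = 1284
    C-O: 1 × 345 = 345
    C=O: 1 × 820 = 820
    O-H: 1 × 470 = 470
    O=O: 2 × 481 = 962
    Σ(broken) = 4216 kJ
  Bonds formed (products):
    C=O: 4 × 820 = 3280
    O-H: 4 × 470 = 1880
    Σ(formed) = 5160 kJ
  ΔH_B = 4216 − 5160 = −944 kJ
ΔH_A − ΔH_B = +922 kJ, so reaction B has the more negative ΔH; |ΔH_A − ΔH_B| = 922 kJ.

Reaction B, by 922 kJ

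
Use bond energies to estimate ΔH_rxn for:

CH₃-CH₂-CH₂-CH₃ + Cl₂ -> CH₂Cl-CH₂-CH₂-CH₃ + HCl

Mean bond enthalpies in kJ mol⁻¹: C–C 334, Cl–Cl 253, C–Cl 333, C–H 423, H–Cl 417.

Bonds broken (reactants):
  C–C: 3 × 334 = 1002
  C–H: 10 × 423 = 4230
  Cl–Cl: 1 × 253 = 253
  Σ(broken) = 5485 kJ
Bonds formed (products):
  C–C: 3 × 334 = 1002
  C–Cl: 1 × 333 = 333
  C–H: 9 × 423 = 3807
  H–Cl: 1 × 417 = 417
  Σ(formed) = 5559 kJ
ΔH = Σ(broken) − Σ(formed) = 5485 − 5559 = −74 kJ

ΔH ≈ −74 kJ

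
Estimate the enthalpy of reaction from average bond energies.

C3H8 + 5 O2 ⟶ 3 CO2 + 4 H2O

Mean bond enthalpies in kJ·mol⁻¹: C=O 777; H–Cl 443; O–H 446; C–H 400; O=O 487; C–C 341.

Bonds broken (reactants):
  C–C: 2 × 341 = 682
  C–H: 8 × 400 = 3200
  O=O: 5 × 487 = 2435
  Σ(broken) = 6317 kJ
Bonds formed (products):
  C=O: 6 × 777 = 4662
  O–H: 8 × 446 = 3568
  Σ(formed) = 8230 kJ
ΔH = Σ(broken) − Σ(formed) = 6317 − 8230 = −1913 kJ

ΔH ≈ −1913 kJ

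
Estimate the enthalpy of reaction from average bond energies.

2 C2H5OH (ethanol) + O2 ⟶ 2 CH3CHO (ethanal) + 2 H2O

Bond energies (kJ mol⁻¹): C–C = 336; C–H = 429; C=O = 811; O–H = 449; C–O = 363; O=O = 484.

ΔH ≈ −452 kJ

Bonds broken (reactants):
  C–C: 2 × 336 = 672
  C–H: 10 × 429 = 4290
  C–O: 2 × 363 = 726
  O–H: 2 × 449 = 898
  O=O: 1 × 484 = 484
  Σ(broken) = 7070 kJ
Bonds formed (products):
  C–C: 2 × 336 = 672
  C–H: 8 × 429 = 3432
  C=O: 2 × 811 = 1622
  O–H: 4 × 449 = 1796
  Σ(formed) = 7522 kJ
ΔH = Σ(broken) − Σ(formed) = 7070 − 7522 = −452 kJ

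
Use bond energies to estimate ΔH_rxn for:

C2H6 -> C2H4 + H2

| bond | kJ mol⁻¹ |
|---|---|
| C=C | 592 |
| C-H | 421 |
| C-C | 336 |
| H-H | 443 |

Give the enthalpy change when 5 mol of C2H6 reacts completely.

Bonds broken (reactants):
  C-C: 1 × 336 = 336
  C-H: 6 × 421 = 2526
  Σ(broken) = 2862 kJ
Bonds formed (products):
  C-H: 4 × 421 = 1684
  C=C: 1 × 592 = 592
  H-H: 1 × 443 = 443
  Σ(formed) = 2719 kJ
ΔH = Σ(broken) − Σ(formed) = 2862 − 2719 = +143 kJ
For 5× the reaction as written: 5 × (+143) = +715 kJ

ΔH = +715 kJ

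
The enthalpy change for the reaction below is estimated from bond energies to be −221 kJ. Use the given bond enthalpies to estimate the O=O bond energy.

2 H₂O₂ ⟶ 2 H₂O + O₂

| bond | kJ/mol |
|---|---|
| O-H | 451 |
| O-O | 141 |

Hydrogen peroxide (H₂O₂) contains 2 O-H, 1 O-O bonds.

Let D be the O=O bond energy.
Σ(broken) = 4×451 + 2×141 = 2086
Σ(formed) = 4×451 + 1×D = 1804 + D
ΔH = Σ(broken) − Σ(formed) = (2086) − (1804 + D) = +282 − D
Setting this equal to −221 kJ gives D = 503 kJ/mol.

D(O=O) ≈ 503 kJ/mol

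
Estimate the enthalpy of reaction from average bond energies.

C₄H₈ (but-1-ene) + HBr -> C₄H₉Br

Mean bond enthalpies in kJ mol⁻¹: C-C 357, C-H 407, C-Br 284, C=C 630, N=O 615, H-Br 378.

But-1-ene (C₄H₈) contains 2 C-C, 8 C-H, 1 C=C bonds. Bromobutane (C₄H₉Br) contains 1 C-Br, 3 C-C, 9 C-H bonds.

Bonds broken (reactants):
  C-C: 2 × 357 = 714
  C-H: 8 × 407 = 3256
  C=C: 1 × 630 = 630
  H-Br: 1 × 378 = 378
  Σ(broken) = 4978 kJ
Bonds formed (products):
  C-Br: 1 × 284 = 284
  C-C: 3 × 357 = 1071
  C-H: 9 × 407 = 3663
  Σ(formed) = 5018 kJ
ΔH = Σ(broken) − Σ(formed) = 4978 − 5018 = −40 kJ

ΔH ≈ −40 kJ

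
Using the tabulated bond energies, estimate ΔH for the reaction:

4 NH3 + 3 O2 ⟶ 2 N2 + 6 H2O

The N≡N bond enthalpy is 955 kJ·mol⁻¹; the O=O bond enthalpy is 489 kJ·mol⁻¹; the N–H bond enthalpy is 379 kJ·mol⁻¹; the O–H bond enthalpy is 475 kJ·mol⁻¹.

Bonds broken (reactants):
  N–H: 12 × 379 = 4548
  O=O: 3 × 489 = 1467
  Σ(broken) = 6015 kJ
Bonds formed (products):
  N≡N: 2 × 955 = 1910
  O–H: 12 × 475 = 5700
  Σ(formed) = 7610 kJ
ΔH = Σ(broken) − Σ(formed) = 6015 − 7610 = −1595 kJ

ΔH ≈ −1595 kJ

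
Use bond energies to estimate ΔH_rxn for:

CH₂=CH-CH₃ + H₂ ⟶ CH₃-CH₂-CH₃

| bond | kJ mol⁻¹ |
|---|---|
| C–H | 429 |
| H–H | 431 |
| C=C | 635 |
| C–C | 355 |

ΔH ≈ −147 kJ

Bonds broken (reactants):
  C–C: 1 × 355 = 355
  C–H: 6 × 429 = 2574
  C=C: 1 × 635 = 635
  H–H: 1 × 431 = 431
  Σ(broken) = 3995 kJ
Bonds formed (products):
  C–C: 2 × 355 = 710
  C–H: 8 × 429 = 3432
  Σ(formed) = 4142 kJ
ΔH = Σ(broken) − Σ(formed) = 3995 − 4142 = −147 kJ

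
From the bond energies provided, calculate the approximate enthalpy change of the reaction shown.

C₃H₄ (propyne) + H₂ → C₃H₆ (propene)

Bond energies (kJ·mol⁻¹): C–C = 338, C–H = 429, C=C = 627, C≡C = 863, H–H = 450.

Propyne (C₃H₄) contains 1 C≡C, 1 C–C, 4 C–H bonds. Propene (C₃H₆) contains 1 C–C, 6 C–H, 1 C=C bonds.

ΔH ≈ −172 kJ

Bonds broken (reactants):
  C≡C: 1 × 863 = 863
  C–C: 1 × 338 = 338
  C–H: 4 × 429 = 1716
  H–H: 1 × 450 = 450
  Σ(broken) = 3367 kJ
Bonds formed (products):
  C–C: 1 × 338 = 338
  C–H: 6 × 429 = 2574
  C=C: 1 × 627 = 627
  Σ(formed) = 3539 kJ
ΔH = Σ(broken) − Σ(formed) = 3367 − 3539 = −172 kJ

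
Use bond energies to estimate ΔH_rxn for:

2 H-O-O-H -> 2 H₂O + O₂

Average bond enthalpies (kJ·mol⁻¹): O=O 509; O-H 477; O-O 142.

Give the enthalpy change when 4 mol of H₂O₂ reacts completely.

Bonds broken (reactants):
  O-H: 4 × 477 = 1908
  O-O: 2 × 142 = 284
  Σ(broken) = 2192 kJ
Bonds formed (products):
  O-H: 4 × 477 = 1908
  O=O: 1 × 509 = 509
  Σ(formed) = 2417 kJ
ΔH = Σ(broken) − Σ(formed) = 2192 − 2417 = −225 kJ
For 2× the reaction as written: 2 × (−225) = −450 kJ

ΔH = −450 kJ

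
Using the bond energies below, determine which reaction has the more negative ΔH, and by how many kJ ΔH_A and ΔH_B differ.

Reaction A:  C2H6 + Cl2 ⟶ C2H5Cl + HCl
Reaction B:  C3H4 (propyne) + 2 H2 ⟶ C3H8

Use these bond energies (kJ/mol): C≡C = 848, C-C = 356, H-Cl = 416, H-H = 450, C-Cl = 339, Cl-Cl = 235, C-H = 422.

Reaction B, by 198 kJ

Reaction A:
  Bonds broken (reactants):
    C-C: 1 × 356 = 356
    C-H: 6 × 422 = 2532
    Cl-Cl: 1 × 235 = 235
    Σ(broken) = 3123 kJ
  Bonds formed (products):
    C-C: 1 × 356 = 356
    C-Cl: 1 × 339 = 339
    C-H: 5 × 422 = 2110
    H-Cl: 1 × 416 = 416
    Σ(formed) = 3221 kJ
  ΔH_A = 3123 − 3221 = −98 kJ
Reaction B:
  Bonds broken (reactants):
    C≡C: 1 × 848 = 848
    C-C: 1 × 356 = 356
    C-H: 4 × 422 = 1688
    H-H: 2 × 450 = 900
    Σ(broken) = 3792 kJ
  Bonds formed (products):
    C-C: 2 × 356 = 712
    C-H: 8 × 422 = 3376
    Σ(formed) = 4088 kJ
  ΔH_B = 3792 − 4088 = −296 kJ
ΔH_A − ΔH_B = +198 kJ, so reaction B has the more negative ΔH; |ΔH_A − ΔH_B| = 198 kJ.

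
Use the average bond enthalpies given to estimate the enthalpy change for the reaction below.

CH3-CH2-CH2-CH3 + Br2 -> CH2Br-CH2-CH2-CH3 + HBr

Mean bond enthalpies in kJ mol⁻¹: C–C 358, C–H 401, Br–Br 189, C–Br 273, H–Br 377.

Bonds broken (reactants):
  Br–Br: 1 × 189 = 189
  C–C: 3 × 358 = 1074
  C–H: 10 × 401 = 4010
  Σ(broken) = 5273 kJ
Bonds formed (products):
  C–Br: 1 × 273 = 273
  C–C: 3 × 358 = 1074
  C–H: 9 × 401 = 3609
  H–Br: 1 × 377 = 377
  Σ(formed) = 5333 kJ
ΔH = Σ(broken) − Σ(formed) = 5273 − 5333 = −60 kJ

ΔH ≈ −60 kJ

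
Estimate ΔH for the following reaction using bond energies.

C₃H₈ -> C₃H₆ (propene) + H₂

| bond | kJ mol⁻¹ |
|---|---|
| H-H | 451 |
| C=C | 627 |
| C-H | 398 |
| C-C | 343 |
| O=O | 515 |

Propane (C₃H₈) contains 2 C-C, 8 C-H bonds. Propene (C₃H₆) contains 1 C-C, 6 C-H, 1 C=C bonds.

ΔH ≈ +61 kJ

Bonds broken (reactants):
  C-C: 2 × 343 = 686
  C-H: 8 × 398 = 3184
  Σ(broken) = 3870 kJ
Bonds formed (products):
  C-C: 1 × 343 = 343
  C-H: 6 × 398 = 2388
  C=C: 1 × 627 = 627
  H-H: 1 × 451 = 451
  Σ(formed) = 3809 kJ
ΔH = Σ(broken) − Σ(formed) = 3870 − 3809 = +61 kJ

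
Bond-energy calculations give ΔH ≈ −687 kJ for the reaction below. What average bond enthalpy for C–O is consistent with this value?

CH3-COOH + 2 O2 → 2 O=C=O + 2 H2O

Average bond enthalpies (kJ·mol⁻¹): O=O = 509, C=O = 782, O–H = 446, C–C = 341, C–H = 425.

D(C–O) ≈ 363 kJ/mol

Let D be the C–O bond energy.
Σ(broken) = 1×341 + 3×425 + 1×D + 1×782 + 1×446 + 2×509 = 3862 + D
Σ(formed) = 4×782 + 4×446 = 4912
ΔH = Σ(broken) − Σ(formed) = (3862 + D) − (4912) = −1050 + D
Setting this equal to −687 kJ gives D = 363 kJ/mol.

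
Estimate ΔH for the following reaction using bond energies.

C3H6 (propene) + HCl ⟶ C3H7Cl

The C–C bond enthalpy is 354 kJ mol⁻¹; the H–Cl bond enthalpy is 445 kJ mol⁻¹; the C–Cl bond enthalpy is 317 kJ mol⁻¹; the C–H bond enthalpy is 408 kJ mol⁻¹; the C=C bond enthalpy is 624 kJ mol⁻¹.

Bonds broken (reactants):
  C–C: 1 × 354 = 354
  C–H: 6 × 408 = 2448
  C=C: 1 × 624 = 624
  H–Cl: 1 × 445 = 445
  Σ(broken) = 3871 kJ
Bonds formed (products):
  C–C: 2 × 354 = 708
  C–Cl: 1 × 317 = 317
  C–H: 7 × 408 = 2856
  Σ(formed) = 3881 kJ
ΔH = Σ(broken) − Σ(formed) = 3871 − 3881 = −10 kJ

ΔH ≈ −10 kJ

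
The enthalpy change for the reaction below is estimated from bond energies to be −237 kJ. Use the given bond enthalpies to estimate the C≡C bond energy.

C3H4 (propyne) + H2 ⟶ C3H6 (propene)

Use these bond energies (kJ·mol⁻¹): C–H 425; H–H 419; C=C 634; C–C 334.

Let D be the C≡C bond energy.
Σ(broken) = 1×D + 1×334 + 4×425 + 1×419 = 2453 + D
Σ(formed) = 1×334 + 6×425 + 1×634 = 3518
ΔH = Σ(broken) − Σ(formed) = (2453 + D) − (3518) = −1065 + D
Setting this equal to −237 kJ gives D = 828 kJ/mol.

D(C≡C) ≈ 828 kJ/mol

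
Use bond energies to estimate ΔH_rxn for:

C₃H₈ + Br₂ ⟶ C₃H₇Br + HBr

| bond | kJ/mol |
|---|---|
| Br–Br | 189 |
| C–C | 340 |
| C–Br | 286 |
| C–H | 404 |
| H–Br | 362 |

Bonds broken (reactants):
  Br–Br: 1 × 189 = 189
  C–C: 2 × 340 = 680
  C–H: 8 × 404 = 3232
  Σ(broken) = 4101 kJ
Bonds formed (products):
  C–Br: 1 × 286 = 286
  C–C: 2 × 340 = 680
  C–H: 7 × 404 = 2828
  H–Br: 1 × 362 = 362
  Σ(formed) = 4156 kJ
ΔH = Σ(broken) − Σ(formed) = 4101 − 4156 = −55 kJ

ΔH ≈ −55 kJ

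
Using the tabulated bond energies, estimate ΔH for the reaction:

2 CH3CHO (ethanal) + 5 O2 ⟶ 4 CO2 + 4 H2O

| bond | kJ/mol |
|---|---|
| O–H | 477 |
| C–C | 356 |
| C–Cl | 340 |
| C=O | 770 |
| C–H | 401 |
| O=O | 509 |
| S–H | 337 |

ΔH ≈ −1971 kJ

Bonds broken (reactants):
  C–C: 2 × 356 = 712
  C–H: 8 × 401 = 3208
  C=O: 2 × 770 = 1540
  O=O: 5 × 509 = 2545
  Σ(broken) = 8005 kJ
Bonds formed (products):
  C=O: 8 × 770 = 6160
  O–H: 8 × 477 = 3816
  Σ(formed) = 9976 kJ
ΔH = Σ(broken) − Σ(formed) = 8005 − 9976 = −1971 kJ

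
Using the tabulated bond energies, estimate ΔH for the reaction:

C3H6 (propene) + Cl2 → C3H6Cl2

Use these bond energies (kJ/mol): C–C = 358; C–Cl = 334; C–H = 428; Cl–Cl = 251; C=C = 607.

ΔH ≈ −168 kJ

Bonds broken (reactants):
  C–C: 1 × 358 = 358
  C–H: 6 × 428 = 2568
  C=C: 1 × 607 = 607
  Cl–Cl: 1 × 251 = 251
  Σ(broken) = 3784 kJ
Bonds formed (products):
  C–C: 2 × 358 = 716
  C–Cl: 2 × 334 = 668
  C–H: 6 × 428 = 2568
  Σ(formed) = 3952 kJ
ΔH = Σ(broken) − Σ(formed) = 3784 − 3952 = −168 kJ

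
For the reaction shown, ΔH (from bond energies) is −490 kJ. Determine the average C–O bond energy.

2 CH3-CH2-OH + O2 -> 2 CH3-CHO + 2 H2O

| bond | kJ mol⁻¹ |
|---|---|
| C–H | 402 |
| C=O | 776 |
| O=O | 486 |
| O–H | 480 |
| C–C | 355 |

Let D be the C–O bond energy.
Σ(broken) = 2×355 + 10×402 + 2×D + 2×480 + 1×486 = 6176 + 2D
Σ(formed) = 2×355 + 8×402 + 2×776 + 4×480 = 7398
ΔH = Σ(broken) − Σ(formed) = (6176 + 2D) − (7398) = −1222 + 2D
Setting this equal to −490 kJ gives 2D = 732, so D = 366 kJ/mol.

D(C–O) ≈ 366 kJ/mol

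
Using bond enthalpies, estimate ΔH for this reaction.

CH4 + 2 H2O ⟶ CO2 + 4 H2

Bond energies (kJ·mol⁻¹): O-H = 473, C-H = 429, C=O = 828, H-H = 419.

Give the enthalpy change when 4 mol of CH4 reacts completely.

ΔH = +1104 kJ

Bonds broken (reactants):
  C-H: 4 × 429 = 1716
  O-H: 4 × 473 = 1892
  Σ(broken) = 3608 kJ
Bonds formed (products):
  C=O: 2 × 828 = 1656
  H-H: 4 × 419 = 1676
  Σ(formed) = 3332 kJ
ΔH = Σ(broken) − Σ(formed) = 3608 − 3332 = +276 kJ
For 4× the reaction as written: 4 × (+276) = +1104 kJ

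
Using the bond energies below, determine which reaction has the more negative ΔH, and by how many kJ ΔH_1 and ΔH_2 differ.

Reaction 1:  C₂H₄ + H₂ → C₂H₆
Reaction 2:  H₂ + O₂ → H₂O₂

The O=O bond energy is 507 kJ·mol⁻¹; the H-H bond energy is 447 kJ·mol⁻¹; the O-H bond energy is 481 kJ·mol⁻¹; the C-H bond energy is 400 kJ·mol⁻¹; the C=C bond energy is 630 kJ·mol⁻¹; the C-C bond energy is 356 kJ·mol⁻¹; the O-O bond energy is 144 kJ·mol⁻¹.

Reaction 1:
  Bonds broken (reactants):
    C-H: 4 × 400 = 1600
    C=C: 1 × 630 = 630
    H-H: 1 × 447 = 447
    Σ(broken) = 2677 kJ
  Bonds formed (products):
    C-C: 1 × 356 = 356
    C-H: 6 × 400 = 2400
    Σ(formed) = 2756 kJ
  ΔH_1 = 2677 − 2756 = −79 kJ
Reaction 2:
  Bonds broken (reactants):
    H-H: 1 × 447 = 447
    O=O: 1 × 507 = 507
    Σ(broken) = 954 kJ
  Bonds formed (products):
    O-H: 2 × 481 = 962
    O-O: 1 × 144 = 144
    Σ(formed) = 1106 kJ
  ΔH_2 = 954 − 1106 = −152 kJ
ΔH_1 − ΔH_2 = +73 kJ, so reaction 2 has the more negative ΔH; |ΔH_1 − ΔH_2| = 73 kJ.

Reaction 2, by 73 kJ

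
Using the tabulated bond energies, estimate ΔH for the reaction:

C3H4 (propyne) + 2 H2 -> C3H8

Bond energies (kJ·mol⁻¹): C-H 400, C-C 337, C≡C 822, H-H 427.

ΔH ≈ −261 kJ

Bonds broken (reactants):
  C≡C: 1 × 822 = 822
  C-C: 1 × 337 = 337
  C-H: 4 × 400 = 1600
  H-H: 2 × 427 = 854
  Σ(broken) = 3613 kJ
Bonds formed (products):
  C-C: 2 × 337 = 674
  C-H: 8 × 400 = 3200
  Σ(formed) = 3874 kJ
ΔH = Σ(broken) − Σ(formed) = 3613 − 3874 = −261 kJ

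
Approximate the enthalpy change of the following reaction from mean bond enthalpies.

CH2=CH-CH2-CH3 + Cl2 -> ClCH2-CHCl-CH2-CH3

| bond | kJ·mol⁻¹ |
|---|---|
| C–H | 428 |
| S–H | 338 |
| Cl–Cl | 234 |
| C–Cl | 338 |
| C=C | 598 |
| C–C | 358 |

Bonds broken (reactants):
  C–C: 2 × 358 = 716
  C–H: 8 × 428 = 3424
  C=C: 1 × 598 = 598
  Cl–Cl: 1 × 234 = 234
  Σ(broken) = 4972 kJ
Bonds formed (products):
  C–C: 3 × 358 = 1074
  C–Cl: 2 × 338 = 676
  C–H: 8 × 428 = 3424
  Σ(formed) = 5174 kJ
ΔH = Σ(broken) − Σ(formed) = 4972 − 5174 = −202 kJ

ΔH ≈ −202 kJ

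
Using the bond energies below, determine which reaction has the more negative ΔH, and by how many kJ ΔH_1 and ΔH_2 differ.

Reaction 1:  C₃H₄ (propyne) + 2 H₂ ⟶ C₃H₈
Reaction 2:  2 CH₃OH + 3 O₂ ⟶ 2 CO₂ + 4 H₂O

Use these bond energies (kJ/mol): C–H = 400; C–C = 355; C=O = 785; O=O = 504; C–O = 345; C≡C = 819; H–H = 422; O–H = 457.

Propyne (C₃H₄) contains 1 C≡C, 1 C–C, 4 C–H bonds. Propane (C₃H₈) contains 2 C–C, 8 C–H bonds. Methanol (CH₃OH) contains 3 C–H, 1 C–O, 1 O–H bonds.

Reaction 2, by 988 kJ

Reaction 1:
  Bonds broken (reactants):
    C≡C: 1 × 819 = 819
    C–C: 1 × 355 = 355
    C–H: 4 × 400 = 1600
    H–H: 2 × 422 = 844
    Σ(broken) = 3618 kJ
  Bonds formed (products):
    C–C: 2 × 355 = 710
    C–H: 8 × 400 = 3200
    Σ(formed) = 3910 kJ
  ΔH_1 = 3618 − 3910 = −292 kJ
Reaction 2:
  Bonds broken (reactants):
    C–H: 6 × 400 = 2400
    C–O: 2 × 345 = 690
    O–H: 2 × 457 = 914
    O=O: 3 × 504 = 1512
    Σ(broken) = 5516 kJ
  Bonds formed (products):
    C=O: 4 × 785 = 3140
    O–H: 8 × 457 = 3656
    Σ(formed) = 6796 kJ
  ΔH_2 = 5516 − 6796 = −1280 kJ
ΔH_1 − ΔH_2 = +988 kJ, so reaction 2 has the more negative ΔH; |ΔH_1 − ΔH_2| = 988 kJ.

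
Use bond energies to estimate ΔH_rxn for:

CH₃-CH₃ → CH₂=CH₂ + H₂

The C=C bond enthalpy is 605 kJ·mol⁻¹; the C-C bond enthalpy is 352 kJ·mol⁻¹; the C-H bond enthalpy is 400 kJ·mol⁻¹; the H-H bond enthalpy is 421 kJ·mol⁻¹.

Bonds broken (reactants):
  C-C: 1 × 352 = 352
  C-H: 6 × 400 = 2400
  Σ(broken) = 2752 kJ
Bonds formed (products):
  C-H: 4 × 400 = 1600
  C=C: 1 × 605 = 605
  H-H: 1 × 421 = 421
  Σ(formed) = 2626 kJ
ΔH = Σ(broken) − Σ(formed) = 2752 − 2626 = +126 kJ

ΔH ≈ +126 kJ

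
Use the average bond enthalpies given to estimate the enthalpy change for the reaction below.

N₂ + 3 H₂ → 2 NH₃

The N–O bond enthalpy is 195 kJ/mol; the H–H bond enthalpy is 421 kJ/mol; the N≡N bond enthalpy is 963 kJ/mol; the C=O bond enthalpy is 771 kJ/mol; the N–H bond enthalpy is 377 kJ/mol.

ΔH ≈ −36 kJ

Bonds broken (reactants):
  H–H: 3 × 421 = 1263
  N≡N: 1 × 963 = 963
  Σ(broken) = 2226 kJ
Bonds formed (products):
  N–H: 6 × 377 = 2262
  Σ(formed) = 2262 kJ
ΔH = Σ(broken) − Σ(formed) = 2226 − 2262 = −36 kJ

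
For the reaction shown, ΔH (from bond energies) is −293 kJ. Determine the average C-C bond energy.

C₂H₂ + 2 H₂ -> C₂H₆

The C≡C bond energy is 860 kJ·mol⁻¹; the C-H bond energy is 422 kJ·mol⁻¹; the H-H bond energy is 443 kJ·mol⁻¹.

D(C-C) ≈ 351 kJ/mol

Let D be the C-C bond energy.
Σ(broken) = 1×860 + 2×422 + 2×443 = 2590
Σ(formed) = 1×D + 6×422 = 2532 + D
ΔH = Σ(broken) − Σ(formed) = (2590) − (2532 + D) = +58 − D
Setting this equal to −293 kJ gives D = 351 kJ/mol.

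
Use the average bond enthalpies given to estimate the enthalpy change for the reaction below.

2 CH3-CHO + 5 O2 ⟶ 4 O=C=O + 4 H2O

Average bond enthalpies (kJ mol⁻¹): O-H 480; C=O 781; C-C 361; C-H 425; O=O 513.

ΔH ≈ −1839 kJ

Bonds broken (reactants):
  C-C: 2 × 361 = 722
  C-H: 8 × 425 = 3400
  C=O: 2 × 781 = 1562
  O=O: 5 × 513 = 2565
  Σ(broken) = 8249 kJ
Bonds formed (products):
  C=O: 8 × 781 = 6248
  O-H: 8 × 480 = 3840
  Σ(formed) = 10088 kJ
ΔH = Σ(broken) − Σ(formed) = 8249 − 10088 = −1839 kJ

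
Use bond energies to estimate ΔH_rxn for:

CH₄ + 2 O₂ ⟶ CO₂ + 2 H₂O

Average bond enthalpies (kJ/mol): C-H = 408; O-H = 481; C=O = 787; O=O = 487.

ΔH ≈ −892 kJ

Bonds broken (reactants):
  C-H: 4 × 408 = 1632
  O=O: 2 × 487 = 974
  Σ(broken) = 2606 kJ
Bonds formed (products):
  C=O: 2 × 787 = 1574
  O-H: 4 × 481 = 1924
  Σ(formed) = 3498 kJ
ΔH = Σ(broken) − Σ(formed) = 2606 − 3498 = −892 kJ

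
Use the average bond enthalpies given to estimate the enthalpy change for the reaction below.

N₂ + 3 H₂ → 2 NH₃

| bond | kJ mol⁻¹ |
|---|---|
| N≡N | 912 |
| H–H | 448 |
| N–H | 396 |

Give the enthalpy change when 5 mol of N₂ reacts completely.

Bonds broken (reactants):
  H–H: 3 × 448 = 1344
  N≡N: 1 × 912 = 912
  Σ(broken) = 2256 kJ
Bonds formed (products):
  N–H: 6 × 396 = 2376
  Σ(formed) = 2376 kJ
ΔH = Σ(broken) − Σ(formed) = 2256 − 2376 = −120 kJ
For 5× the reaction as written: 5 × (−120) = −600 kJ

ΔH = −600 kJ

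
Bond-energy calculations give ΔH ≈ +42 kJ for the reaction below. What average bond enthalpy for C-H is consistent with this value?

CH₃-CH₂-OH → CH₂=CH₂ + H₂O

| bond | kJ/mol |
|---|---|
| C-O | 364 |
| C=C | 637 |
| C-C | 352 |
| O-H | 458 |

Let D be the C-H bond energy.
Σ(broken) = 1×352 + 5×D + 1×364 + 1×458 = 1174 + 5D
Σ(formed) = 4×D + 1×637 + 2×458 = 1553 + 4D
ΔH = Σ(broken) − Σ(formed) = (1174 + 5D) − (1553 + 4D) = −379 + D
Setting this equal to +42 kJ gives D = 421 kJ/mol.

D(C-H) ≈ 421 kJ/mol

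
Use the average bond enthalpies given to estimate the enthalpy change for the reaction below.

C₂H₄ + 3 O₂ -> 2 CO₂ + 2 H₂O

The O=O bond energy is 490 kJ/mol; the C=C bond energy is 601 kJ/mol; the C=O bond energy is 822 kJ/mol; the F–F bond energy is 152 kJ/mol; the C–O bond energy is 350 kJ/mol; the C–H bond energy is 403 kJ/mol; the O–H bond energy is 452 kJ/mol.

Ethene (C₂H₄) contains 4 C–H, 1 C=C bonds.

ΔH ≈ −1413 kJ

Bonds broken (reactants):
  C–H: 4 × 403 = 1612
  C=C: 1 × 601 = 601
  O=O: 3 × 490 = 1470
  Σ(broken) = 3683 kJ
Bonds formed (products):
  C=O: 4 × 822 = 3288
  O–H: 4 × 452 = 1808
  Σ(formed) = 5096 kJ
ΔH = Σ(broken) − Σ(formed) = 3683 − 5096 = −1413 kJ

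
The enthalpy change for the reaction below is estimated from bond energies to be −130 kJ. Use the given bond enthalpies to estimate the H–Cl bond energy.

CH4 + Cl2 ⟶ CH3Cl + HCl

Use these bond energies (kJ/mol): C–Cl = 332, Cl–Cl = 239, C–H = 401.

D(H–Cl) ≈ 438 kJ/mol

Let D be the H–Cl bond energy.
Σ(broken) = 4×401 + 1×239 = 1843
Σ(formed) = 1×332 + 3×401 + 1×D = 1535 + D
ΔH = Σ(broken) − Σ(formed) = (1843) − (1535 + D) = +308 − D
Setting this equal to −130 kJ gives D = 438 kJ/mol.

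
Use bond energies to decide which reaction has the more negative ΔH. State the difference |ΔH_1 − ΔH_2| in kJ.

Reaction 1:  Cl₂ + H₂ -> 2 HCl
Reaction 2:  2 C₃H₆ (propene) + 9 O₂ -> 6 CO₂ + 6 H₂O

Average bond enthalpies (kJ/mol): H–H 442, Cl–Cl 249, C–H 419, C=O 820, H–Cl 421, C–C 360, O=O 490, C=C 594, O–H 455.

Reaction 1:
  Bonds broken (reactants):
    Cl–Cl: 1 × 249 = 249
    H–H: 1 × 442 = 442
    Σ(broken) = 691 kJ
  Bonds formed (products):
    H–Cl: 2 × 421 = 842
    Σ(formed) = 842 kJ
  ΔH_1 = 691 − 842 = −151 kJ
Reaction 2:
  Bonds broken (reactants):
    C–C: 2 × 360 = 720
    C–H: 12 × 419 = 5028
    C=C: 2 × 594 = 1188
    O=O: 9 × 490 = 4410
    Σ(broken) = 11346 kJ
  Bonds formed (products):
    C=O: 12 × 820 = 9840
    O–H: 12 × 455 = 5460
    Σ(formed) = 15300 kJ
  ΔH_2 = 11346 − 15300 = −3954 kJ
ΔH_1 − ΔH_2 = +3803 kJ, so reaction 2 has the more negative ΔH; |ΔH_1 − ΔH_2| = 3803 kJ.

Reaction 2, by 3803 kJ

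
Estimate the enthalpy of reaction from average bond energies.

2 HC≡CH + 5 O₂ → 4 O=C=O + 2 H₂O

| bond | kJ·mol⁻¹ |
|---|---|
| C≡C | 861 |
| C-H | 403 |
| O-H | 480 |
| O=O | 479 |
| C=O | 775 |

ΔH ≈ −2391 kJ

Bonds broken (reactants):
  C≡C: 2 × 861 = 1722
  C-H: 4 × 403 = 1612
  O=O: 5 × 479 = 2395
  Σ(broken) = 5729 kJ
Bonds formed (products):
  C=O: 8 × 775 = 6200
  O-H: 4 × 480 = 1920
  Σ(formed) = 8120 kJ
ΔH = Σ(broken) − Σ(formed) = 5729 − 8120 = −2391 kJ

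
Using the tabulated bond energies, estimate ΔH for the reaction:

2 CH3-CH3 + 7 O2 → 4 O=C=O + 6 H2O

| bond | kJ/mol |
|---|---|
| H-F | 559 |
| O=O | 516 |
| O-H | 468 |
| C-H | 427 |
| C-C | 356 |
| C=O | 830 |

Bonds broken (reactants):
  C-C: 2 × 356 = 712
  C-H: 12 × 427 = 5124
  O=O: 7 × 516 = 3612
  Σ(broken) = 9448 kJ
Bonds formed (products):
  C=O: 8 × 830 = 6640
  O-H: 12 × 468 = 5616
  Σ(formed) = 12256 kJ
ΔH = Σ(broken) − Σ(formed) = 9448 − 12256 = −2808 kJ

ΔH ≈ −2808 kJ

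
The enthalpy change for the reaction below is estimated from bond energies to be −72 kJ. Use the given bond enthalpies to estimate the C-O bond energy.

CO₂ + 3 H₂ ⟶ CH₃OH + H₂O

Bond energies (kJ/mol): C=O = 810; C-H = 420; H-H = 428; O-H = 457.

D(C-O) ≈ 345 kJ/mol

Let D be the C-O bond energy.
Σ(broken) = 2×810 + 3×428 = 2904
Σ(formed) = 3×420 + 1×D + 3×457 = 2631 + D
ΔH = Σ(broken) − Σ(formed) = (2904) − (2631 + D) = +273 − D
Setting this equal to −72 kJ gives D = 345 kJ/mol.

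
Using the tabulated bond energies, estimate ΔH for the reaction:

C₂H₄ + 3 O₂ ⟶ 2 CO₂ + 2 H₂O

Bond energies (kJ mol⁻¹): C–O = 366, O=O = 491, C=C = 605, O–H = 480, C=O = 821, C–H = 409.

ΔH ≈ −1490 kJ

Bonds broken (reactants):
  C–H: 4 × 409 = 1636
  C=C: 1 × 605 = 605
  O=O: 3 × 491 = 1473
  Σ(broken) = 3714 kJ
Bonds formed (products):
  C=O: 4 × 821 = 3284
  O–H: 4 × 480 = 1920
  Σ(formed) = 5204 kJ
ΔH = Σ(broken) − Σ(formed) = 3714 − 5204 = −1490 kJ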